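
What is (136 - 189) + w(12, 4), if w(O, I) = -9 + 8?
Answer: -54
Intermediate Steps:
w(O, I) = -1
(136 - 189) + w(12, 4) = (136 - 189) - 1 = -53 - 1 = -54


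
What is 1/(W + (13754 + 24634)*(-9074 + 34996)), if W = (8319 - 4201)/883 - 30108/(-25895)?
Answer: 22865285/22753102008575734 ≈ 1.0049e-9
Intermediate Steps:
W = 133220974/22865285 (W = 4118*(1/883) - 30108*(-1/25895) = 4118/883 + 30108/25895 = 133220974/22865285 ≈ 5.8263)
1/(W + (13754 + 24634)*(-9074 + 34996)) = 1/(133220974/22865285 + (13754 + 24634)*(-9074 + 34996)) = 1/(133220974/22865285 + 38388*25922) = 1/(133220974/22865285 + 995093736) = 1/(22753102008575734/22865285) = 22865285/22753102008575734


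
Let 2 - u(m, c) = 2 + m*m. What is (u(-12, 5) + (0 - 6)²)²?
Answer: 11664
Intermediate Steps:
u(m, c) = -m² (u(m, c) = 2 - (2 + m*m) = 2 - (2 + m²) = 2 + (-2 - m²) = -m²)
(u(-12, 5) + (0 - 6)²)² = (-1*(-12)² + (0 - 6)²)² = (-1*144 + (-6)²)² = (-144 + 36)² = (-108)² = 11664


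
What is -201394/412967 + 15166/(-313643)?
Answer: -69428875864/129524208781 ≈ -0.53603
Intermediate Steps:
-201394/412967 + 15166/(-313643) = -201394*1/412967 + 15166*(-1/313643) = -201394/412967 - 15166/313643 = -69428875864/129524208781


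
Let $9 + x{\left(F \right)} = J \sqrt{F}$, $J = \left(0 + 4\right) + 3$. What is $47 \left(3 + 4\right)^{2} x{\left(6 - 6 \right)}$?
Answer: $-20727$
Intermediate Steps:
$J = 7$ ($J = 4 + 3 = 7$)
$x{\left(F \right)} = -9 + 7 \sqrt{F}$
$47 \left(3 + 4\right)^{2} x{\left(6 - 6 \right)} = 47 \left(3 + 4\right)^{2} \left(-9 + 7 \sqrt{6 - 6}\right) = 47 \cdot 7^{2} \left(-9 + 7 \sqrt{6 - 6}\right) = 47 \cdot 49 \left(-9 + 7 \sqrt{0}\right) = 2303 \left(-9 + 7 \cdot 0\right) = 2303 \left(-9 + 0\right) = 2303 \left(-9\right) = -20727$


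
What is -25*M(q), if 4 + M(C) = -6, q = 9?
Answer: 250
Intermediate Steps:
M(C) = -10 (M(C) = -4 - 6 = -10)
-25*M(q) = -25*(-10) = 250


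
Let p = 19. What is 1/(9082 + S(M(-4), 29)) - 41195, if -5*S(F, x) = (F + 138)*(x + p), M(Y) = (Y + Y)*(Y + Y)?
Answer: -1471238225/35714 ≈ -41195.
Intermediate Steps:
M(Y) = 4*Y² (M(Y) = (2*Y)*(2*Y) = 4*Y²)
S(F, x) = -(19 + x)*(138 + F)/5 (S(F, x) = -(F + 138)*(x + 19)/5 = -(138 + F)*(19 + x)/5 = -(19 + x)*(138 + F)/5)
1/(9082 + S(M(-4), 29)) - 41195 = 1/(9082 + (-2622/5 - 138/5*29 - 76*(-4)²/5 - ⅕*4*(-4)²*29)) - 41195 = 1/(9082 + (-2622/5 - 4002/5 - 76*16/5 - ⅕*4*16*29)) - 41195 = 1/(9082 + (-2622/5 - 4002/5 - 19/5*64 - ⅕*64*29)) - 41195 = 1/(9082 + (-2622/5 - 4002/5 - 1216/5 - 1856/5)) - 41195 = 1/(9082 - 9696/5) - 41195 = 1/(35714/5) - 41195 = 5/35714 - 41195 = -1471238225/35714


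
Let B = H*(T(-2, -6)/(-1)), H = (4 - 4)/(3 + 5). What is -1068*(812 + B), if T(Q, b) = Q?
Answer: -867216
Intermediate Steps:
H = 0 (H = 0/8 = (⅛)*0 = 0)
B = 0 (B = 0*(-2/(-1)) = 0*(-2*(-1)) = 0*2 = 0)
-1068*(812 + B) = -1068*(812 + 0) = -1068*812 = -867216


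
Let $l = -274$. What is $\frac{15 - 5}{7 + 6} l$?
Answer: $- \frac{2740}{13} \approx -210.77$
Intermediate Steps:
$\frac{15 - 5}{7 + 6} l = \frac{15 - 5}{7 + 6} \left(-274\right) = \frac{10}{13} \left(-274\right) = - \frac{2740}{13}$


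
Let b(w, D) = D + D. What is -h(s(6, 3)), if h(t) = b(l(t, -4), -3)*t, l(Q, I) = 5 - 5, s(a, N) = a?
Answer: 36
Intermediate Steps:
l(Q, I) = 0
b(w, D) = 2*D
h(t) = -6*t (h(t) = (2*(-3))*t = -6*t)
-h(s(6, 3)) = -(-6)*6 = -1*(-36) = 36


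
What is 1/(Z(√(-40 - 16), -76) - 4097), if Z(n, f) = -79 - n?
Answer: I/(2*(√14 - 2088*I)) ≈ -0.00023946 + 4.2911e-7*I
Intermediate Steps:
1/(Z(√(-40 - 16), -76) - 4097) = 1/((-79 - √(-40 - 16)) - 4097) = 1/((-79 - √(-56)) - 4097) = 1/((-79 - 2*I*√14) - 4097) = 1/(-4176 - 2*I*√14)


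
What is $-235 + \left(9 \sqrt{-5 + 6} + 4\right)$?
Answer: $-222$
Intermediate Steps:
$-235 + \left(9 \sqrt{-5 + 6} + 4\right) = -235 + \left(9 \sqrt{1} + 4\right) = -235 + \left(9 \cdot 1 + 4\right) = -235 + \left(9 + 4\right) = -235 + 13 = -222$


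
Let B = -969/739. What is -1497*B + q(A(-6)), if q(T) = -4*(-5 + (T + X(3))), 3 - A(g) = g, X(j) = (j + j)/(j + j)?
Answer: 1435813/739 ≈ 1942.9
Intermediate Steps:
X(j) = 1 (X(j) = (2*j)/((2*j)) = (2*j)*(1/(2*j)) = 1)
A(g) = 3 - g
q(T) = 16 - 4*T (q(T) = -4*(-5 + (T + 1)) = -4*(-5 + (1 + T)) = -4*(-4 + T) = 16 - 4*T)
B = -969/739 (B = -969*1/739 = -969/739 ≈ -1.3112)
-1497*B + q(A(-6)) = -1497*(-969/739) + (16 - 4*(3 - 1*(-6))) = 1450593/739 + (16 - 4*(3 + 6)) = 1450593/739 + (16 - 4*9) = 1450593/739 + (16 - 36) = 1450593/739 - 20 = 1435813/739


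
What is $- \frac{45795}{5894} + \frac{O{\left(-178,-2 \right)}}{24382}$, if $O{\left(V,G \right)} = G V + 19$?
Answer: $- \frac{278590860}{35926877} \approx -7.7544$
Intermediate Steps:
$O{\left(V,G \right)} = 19 + G V$
$- \frac{45795}{5894} + \frac{O{\left(-178,-2 \right)}}{24382} = - \frac{45795}{5894} + \frac{19 - -356}{24382} = \left(-45795\right) \frac{1}{5894} + \left(19 + 356\right) \frac{1}{24382} = - \frac{45795}{5894} + 375 \cdot \frac{1}{24382} = - \frac{45795}{5894} + \frac{375}{24382} = - \frac{278590860}{35926877}$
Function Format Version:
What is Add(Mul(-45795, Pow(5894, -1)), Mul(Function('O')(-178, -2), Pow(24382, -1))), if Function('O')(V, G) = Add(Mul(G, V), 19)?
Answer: Rational(-278590860, 35926877) ≈ -7.7544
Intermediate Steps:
Function('O')(V, G) = Add(19, Mul(G, V))
Add(Mul(-45795, Pow(5894, -1)), Mul(Function('O')(-178, -2), Pow(24382, -1))) = Add(Mul(-45795, Pow(5894, -1)), Mul(Add(19, Mul(-2, -178)), Pow(24382, -1))) = Add(Mul(-45795, Rational(1, 5894)), Mul(Add(19, 356), Rational(1, 24382))) = Add(Rational(-45795, 5894), Mul(375, Rational(1, 24382))) = Add(Rational(-45795, 5894), Rational(375, 24382)) = Rational(-278590860, 35926877)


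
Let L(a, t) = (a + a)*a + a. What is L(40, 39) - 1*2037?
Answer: 1203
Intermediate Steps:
L(a, t) = a + 2*a**2 (L(a, t) = (2*a)*a + a = 2*a**2 + a = a + 2*a**2)
L(40, 39) - 1*2037 = 40*(1 + 2*40) - 1*2037 = 40*(1 + 80) - 2037 = 40*81 - 2037 = 3240 - 2037 = 1203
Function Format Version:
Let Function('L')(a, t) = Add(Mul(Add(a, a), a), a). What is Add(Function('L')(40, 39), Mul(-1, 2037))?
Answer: 1203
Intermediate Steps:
Function('L')(a, t) = Add(a, Mul(2, Pow(a, 2))) (Function('L')(a, t) = Add(Mul(Mul(2, a), a), a) = Add(Mul(2, Pow(a, 2)), a) = Add(a, Mul(2, Pow(a, 2))))
Add(Function('L')(40, 39), Mul(-1, 2037)) = Add(Mul(40, Add(1, Mul(2, 40))), Mul(-1, 2037)) = Add(Mul(40, Add(1, 80)), -2037) = Add(Mul(40, 81), -2037) = Add(3240, -2037) = 1203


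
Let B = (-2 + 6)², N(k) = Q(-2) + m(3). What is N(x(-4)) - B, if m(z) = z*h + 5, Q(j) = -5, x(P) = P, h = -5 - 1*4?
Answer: -43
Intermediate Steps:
h = -9 (h = -5 - 4 = -9)
m(z) = 5 - 9*z (m(z) = z*(-9) + 5 = -9*z + 5 = 5 - 9*z)
N(k) = -27 (N(k) = -5 + (5 - 9*3) = -5 + (5 - 27) = -5 - 22 = -27)
B = 16 (B = 4² = 16)
N(x(-4)) - B = -27 - 1*16 = -27 - 16 = -43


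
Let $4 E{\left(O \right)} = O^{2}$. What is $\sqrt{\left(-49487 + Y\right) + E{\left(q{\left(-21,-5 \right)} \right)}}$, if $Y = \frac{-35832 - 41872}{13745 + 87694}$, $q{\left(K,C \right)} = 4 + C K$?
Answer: $\frac{i \sqrt{736115687931}}{3978} \approx 215.68 i$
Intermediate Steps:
$E{\left(O \right)} = \frac{O^{2}}{4}$
$Y = - \frac{77704}{101439} \approx -0.76602$
$\sqrt{\left(-49487 + Y\right) + E{\left(q{\left(-21,-5 \right)} \right)}} = \sqrt{\left(-49487 - \frac{77704}{101439}\right) + \frac{\left(4 - -105\right)^{2}}{4}} = \sqrt{- \frac{5019989497}{101439} + \frac{\left(4 + 105\right)^{2}}{4}} = \sqrt{- \frac{5019989497}{101439} + \frac{109^{2}}{4}} = \sqrt{- \frac{5019989497}{101439} + \frac{1}{4} \cdot 11881} = \sqrt{- \frac{5019989497}{101439} + \frac{11881}{4}} = \sqrt{- \frac{18874761229}{405756}} = \frac{i \sqrt{736115687931}}{3978}$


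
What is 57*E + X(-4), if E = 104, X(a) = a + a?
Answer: 5920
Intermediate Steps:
X(a) = 2*a
57*E + X(-4) = 57*104 + 2*(-4) = 5928 - 8 = 5920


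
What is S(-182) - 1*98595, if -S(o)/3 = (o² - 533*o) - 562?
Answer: -487299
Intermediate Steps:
S(o) = 1686 - 3*o² + 1599*o (S(o) = -3*((o² - 533*o) - 562) = -3*(-562 + o² - 533*o) = 1686 - 3*o² + 1599*o)
S(-182) - 1*98595 = (1686 - 3*(-182)² + 1599*(-182)) - 1*98595 = (1686 - 3*33124 - 291018) - 98595 = (1686 - 99372 - 291018) - 98595 = -388704 - 98595 = -487299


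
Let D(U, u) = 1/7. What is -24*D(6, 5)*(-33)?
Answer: 792/7 ≈ 113.14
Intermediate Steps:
D(U, u) = 1/7
-24*D(6, 5)*(-33) = -24*1/7*(-33) = -24/7*(-33) = 792/7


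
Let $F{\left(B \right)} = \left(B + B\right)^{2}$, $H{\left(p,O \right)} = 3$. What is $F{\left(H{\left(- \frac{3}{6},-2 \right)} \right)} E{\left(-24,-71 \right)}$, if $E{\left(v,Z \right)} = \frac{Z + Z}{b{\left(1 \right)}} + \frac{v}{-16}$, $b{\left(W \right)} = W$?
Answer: $-5058$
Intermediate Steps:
$F{\left(B \right)} = 4 B^{2}$ ($F{\left(B \right)} = \left(2 B\right)^{2} = 4 B^{2}$)
$E{\left(v,Z \right)} = 2 Z - \frac{v}{16}$ ($E{\left(v,Z \right)} = \frac{Z + Z}{1} + \frac{v}{-16} = 2 Z 1 + v \left(- \frac{1}{16}\right) = 2 Z - \frac{v}{16}$)
$F{\left(H{\left(- \frac{3}{6},-2 \right)} \right)} E{\left(-24,-71 \right)} = 4 \cdot 3^{2} \left(2 \left(-71\right) - - \frac{3}{2}\right) = 4 \cdot 9 \left(-142 + \frac{3}{2}\right) = 36 \left(- \frac{281}{2}\right) = -5058$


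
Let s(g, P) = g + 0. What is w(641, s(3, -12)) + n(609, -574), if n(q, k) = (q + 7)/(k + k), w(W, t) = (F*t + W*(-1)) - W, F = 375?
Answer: -6459/41 ≈ -157.54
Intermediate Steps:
s(g, P) = g
w(W, t) = -2*W + 375*t (w(W, t) = (375*t + W*(-1)) - W = (375*t - W) - W = (-W + 375*t) - W = -2*W + 375*t)
n(q, k) = (7 + q)/(2*k) (n(q, k) = (7 + q)/((2*k)) = (7 + q)*(1/(2*k)) = (7 + q)/(2*k))
w(641, s(3, -12)) + n(609, -574) = (-2*641 + 375*3) + (1/2)*(7 + 609)/(-574) = (-1282 + 1125) + (1/2)*(-1/574)*616 = -157 - 22/41 = -6459/41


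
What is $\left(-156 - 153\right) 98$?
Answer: $-30282$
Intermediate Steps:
$\left(-156 - 153\right) 98 = \left(-309\right) 98 = -30282$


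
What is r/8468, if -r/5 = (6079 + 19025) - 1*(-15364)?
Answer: -50585/2117 ≈ -23.895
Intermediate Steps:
r = -202340 (r = -5*((6079 + 19025) - 1*(-15364)) = -5*(25104 + 15364) = -5*40468 = -202340)
r/8468 = -202340/8468 = -202340*1/8468 = -50585/2117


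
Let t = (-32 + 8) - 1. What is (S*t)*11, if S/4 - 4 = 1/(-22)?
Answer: -4350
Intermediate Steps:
S = 174/11 (S = 16 + 4/(-22) = 16 + 4*(-1/22) = 16 - 2/11 = 174/11 ≈ 15.818)
t = -25 (t = -24 - 1 = -25)
(S*t)*11 = ((174/11)*(-25))*11 = -4350/11*11 = -4350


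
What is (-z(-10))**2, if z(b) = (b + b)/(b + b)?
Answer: 1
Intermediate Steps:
z(b) = 1 (z(b) = (2*b)/((2*b)) = (2*b)*(1/(2*b)) = 1)
(-z(-10))**2 = (-1*1)**2 = (-1)**2 = 1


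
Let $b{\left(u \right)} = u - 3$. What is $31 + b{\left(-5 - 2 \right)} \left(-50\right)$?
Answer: $531$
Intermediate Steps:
$b{\left(u \right)} = -3 + u$
$31 + b{\left(-5 - 2 \right)} \left(-50\right) = 31 + \left(-3 - 7\right) \left(-50\right) = 31 - -500 = 31 + 500 = 531$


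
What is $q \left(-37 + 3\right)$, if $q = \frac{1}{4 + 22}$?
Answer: $- \frac{17}{13} \approx -1.3077$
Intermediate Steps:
$q = \frac{1}{26} \approx 0.038462$
$q \left(-37 + 3\right) = \frac{-37 + 3}{26} = \frac{1}{26} \left(-34\right) = - \frac{17}{13}$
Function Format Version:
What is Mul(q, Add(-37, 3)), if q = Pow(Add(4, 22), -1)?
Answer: Rational(-17, 13) ≈ -1.3077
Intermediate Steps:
q = Rational(1, 26) (q = Pow(26, -1) = Rational(1, 26) ≈ 0.038462)
Mul(q, Add(-37, 3)) = Mul(Rational(1, 26), Add(-37, 3)) = Mul(Rational(1, 26), -34) = Rational(-17, 13)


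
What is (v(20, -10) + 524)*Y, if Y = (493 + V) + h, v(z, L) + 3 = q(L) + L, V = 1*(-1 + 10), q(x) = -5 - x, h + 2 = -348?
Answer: 78432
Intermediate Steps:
h = -350 (h = -2 - 348 = -350)
V = 9 (V = 1*9 = 9)
v(z, L) = -8 (v(z, L) = -3 + ((-5 - L) + L) = -3 - 5 = -8)
Y = 152 (Y = (493 + 9) - 350 = 502 - 350 = 152)
(v(20, -10) + 524)*Y = (-8 + 524)*152 = 516*152 = 78432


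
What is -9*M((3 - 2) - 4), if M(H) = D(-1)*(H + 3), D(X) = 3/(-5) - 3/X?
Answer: 0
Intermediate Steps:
D(X) = -3/5 - 3/X (D(X) = 3*(-1/5) - 3/X = -3/5 - 3/X)
M(H) = 36/5 + 12*H/5 (M(H) = (-3/5 - 3/(-1))*(H + 3) = (-3/5 - 3*(-1))*(3 + H) = (-3/5 + 3)*(3 + H) = 12*(3 + H)/5 = 36/5 + 12*H/5)
-9*M((3 - 2) - 4) = -9*(36/5 + 12*((3 - 2) - 4)/5) = -9*(36/5 + 12*(1 - 4)/5) = -9*(36/5 + (12/5)*(-3)) = -9*(36/5 - 36/5) = -9*0 = 0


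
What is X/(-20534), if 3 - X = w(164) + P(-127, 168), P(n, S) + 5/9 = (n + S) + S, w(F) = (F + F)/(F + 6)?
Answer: 158641/15708510 ≈ 0.010099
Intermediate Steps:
w(F) = 2*F/(6 + F) (w(F) = (2*F)/(6 + F) = 2*F/(6 + F))
P(n, S) = -5/9 + n + 2*S (P(n, S) = -5/9 + ((n + S) + S) = -5/9 + ((S + n) + S) = -5/9 + (n + 2*S) = -5/9 + n + 2*S)
X = -158641/765 (X = 3 - (2*164/(6 + 164) + (-5/9 - 127 + 2*168)) = 3 - (2*164/170 + (-5/9 - 127 + 336)) = 3 - (2*164*(1/170) + 1876/9) = 3 - (164/85 + 1876/9) = 3 - 1*160936/765 = 3 - 160936/765 = -158641/765 ≈ -207.37)
X/(-20534) = -158641/765/(-20534) = -158641/765*(-1/20534) = 158641/15708510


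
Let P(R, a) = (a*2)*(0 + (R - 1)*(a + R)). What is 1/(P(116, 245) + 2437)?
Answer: 1/20344787 ≈ 4.9153e-8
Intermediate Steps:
P(R, a) = 2*a*(-1 + R)*(R + a) (P(R, a) = (2*a)*(0 + (-1 + R)*(R + a)) = (2*a)*((-1 + R)*(R + a)) = 2*a*(-1 + R)*(R + a))
1/(P(116, 245) + 2437) = 1/(2*245*(116**2 - 1*116 - 1*245 + 116*245) + 2437) = 1/(2*245*(13456 - 116 - 245 + 28420) + 2437) = 1/(2*245*41515 + 2437) = 1/(20342350 + 2437) = 1/20344787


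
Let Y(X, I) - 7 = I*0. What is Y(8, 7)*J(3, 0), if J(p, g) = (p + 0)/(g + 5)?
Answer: 21/5 ≈ 4.2000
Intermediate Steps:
J(p, g) = p/(5 + g)
Y(X, I) = 7 (Y(X, I) = 7 + I*0 = 7 + 0 = 7)
Y(8, 7)*J(3, 0) = 7*(3/(5 + 0)) = 7*(3/5) = 21/5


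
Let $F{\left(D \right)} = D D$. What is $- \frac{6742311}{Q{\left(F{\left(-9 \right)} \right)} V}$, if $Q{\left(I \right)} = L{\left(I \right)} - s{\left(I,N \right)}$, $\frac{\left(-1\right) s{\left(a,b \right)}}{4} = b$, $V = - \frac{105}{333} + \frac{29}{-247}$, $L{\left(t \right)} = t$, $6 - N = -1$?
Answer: $\frac{184853940687}{1293176} \approx 1.4295 \cdot 10^{5}$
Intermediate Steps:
$N = 7$ ($N = 6 - -1 = 6 + 1 = 7$)
$F{\left(D \right)} = D^{2}$
$V = - \frac{11864}{27417}$ ($V = \left(-105\right) \frac{1}{333} + 29 \left(- \frac{1}{247}\right) = - \frac{35}{111} - \frac{29}{247} = - \frac{11864}{27417} \approx -0.43272$)
$s{\left(a,b \right)} = - 4 b$
$Q{\left(I \right)} = 28 + I$ ($Q{\left(I \right)} = I - \left(-4\right) 7 = I - -28 = I + 28 = 28 + I$)
$- \frac{6742311}{Q{\left(F{\left(-9 \right)} \right)} V} = - \frac{6742311}{\left(28 + \left(-9\right)^{2}\right) \left(- \frac{11864}{27417}\right)} = - \frac{6742311}{\left(28 + 81\right) \left(- \frac{11864}{27417}\right)} = - \frac{6742311}{109 \left(- \frac{11864}{27417}\right)} = - \frac{6742311}{- \frac{1293176}{27417}} = \left(-6742311\right) \left(- \frac{27417}{1293176}\right) = \frac{184853940687}{1293176}$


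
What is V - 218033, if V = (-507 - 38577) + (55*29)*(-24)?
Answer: -295397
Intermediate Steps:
V = -77364 (V = -39084 + 1595*(-24) = -39084 - 38280 = -77364)
V - 218033 = -77364 - 218033 = -295397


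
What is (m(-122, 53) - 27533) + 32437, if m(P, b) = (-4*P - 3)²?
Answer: 240129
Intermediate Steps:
m(P, b) = (-3 - 4*P)²
(m(-122, 53) - 27533) + 32437 = ((3 + 4*(-122))² - 27533) + 32437 = ((3 - 488)² - 27533) + 32437 = ((-485)² - 27533) + 32437 = (235225 - 27533) + 32437 = 207692 + 32437 = 240129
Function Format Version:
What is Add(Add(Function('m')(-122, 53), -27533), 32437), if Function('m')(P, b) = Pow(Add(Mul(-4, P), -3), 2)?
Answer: 240129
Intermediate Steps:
Function('m')(P, b) = Pow(Add(-3, Mul(-4, P)), 2)
Add(Add(Function('m')(-122, 53), -27533), 32437) = Add(Add(Pow(Add(3, Mul(4, -122)), 2), -27533), 32437) = Add(Add(Pow(Add(3, -488), 2), -27533), 32437) = Add(Add(Pow(-485, 2), -27533), 32437) = Add(Add(235225, -27533), 32437) = Add(207692, 32437) = 240129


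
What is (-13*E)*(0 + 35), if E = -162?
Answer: 73710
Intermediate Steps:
(-13*E)*(0 + 35) = (-13*(-162))*(0 + 35) = 2106*35 = 73710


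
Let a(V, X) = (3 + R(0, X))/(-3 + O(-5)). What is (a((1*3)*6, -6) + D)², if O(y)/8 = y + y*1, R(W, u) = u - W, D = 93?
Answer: 59629284/6889 ≈ 8655.7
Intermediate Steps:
O(y) = 16*y (O(y) = 8*(y + y*1) = 8*(y + y) = 8*(2*y) = 16*y)
a(V, X) = -3/83 - X/83 (a(V, X) = (3 + (X - 1*0))/(-3 + 16*(-5)) = (3 + (X + 0))/(-3 - 80) = (3 + X)/(-83) = (3 + X)*(-1/83) = -3/83 - X/83)
(a((1*3)*6, -6) + D)² = ((-3/83 - 1/83*(-6)) + 93)² = ((-3/83 + 6/83) + 93)² = (3/83 + 93)² = (7722/83)² = 59629284/6889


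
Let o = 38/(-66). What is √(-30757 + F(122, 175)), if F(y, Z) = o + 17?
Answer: I*√33476487/33 ≈ 175.33*I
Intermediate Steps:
o = -19/33 (o = 38*(-1/66) = -19/33 ≈ -0.57576)
F(y, Z) = 542/33 (F(y, Z) = -19/33 + 17 = 542/33)
√(-30757 + F(122, 175)) = √(-30757 + 542/33) = √(-1014439/33) = I*√33476487/33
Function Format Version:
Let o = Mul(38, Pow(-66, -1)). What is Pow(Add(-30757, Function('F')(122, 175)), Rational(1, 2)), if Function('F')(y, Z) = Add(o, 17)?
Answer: Mul(Rational(1, 33), I, Pow(33476487, Rational(1, 2))) ≈ Mul(175.33, I)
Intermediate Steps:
o = Rational(-19, 33) (o = Mul(38, Rational(-1, 66)) = Rational(-19, 33) ≈ -0.57576)
Function('F')(y, Z) = Rational(542, 33) (Function('F')(y, Z) = Add(Rational(-19, 33), 17) = Rational(542, 33))
Pow(Add(-30757, Function('F')(122, 175)), Rational(1, 2)) = Pow(Add(-30757, Rational(542, 33)), Rational(1, 2)) = Pow(Rational(-1014439, 33), Rational(1, 2)) = Mul(Rational(1, 33), I, Pow(33476487, Rational(1, 2)))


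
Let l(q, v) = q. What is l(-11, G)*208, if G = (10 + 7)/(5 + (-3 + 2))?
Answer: -2288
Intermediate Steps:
G = 17/4 (G = 17/(5 - 1) = 17/4 ≈ 4.2500)
l(-11, G)*208 = -11*208 = -2288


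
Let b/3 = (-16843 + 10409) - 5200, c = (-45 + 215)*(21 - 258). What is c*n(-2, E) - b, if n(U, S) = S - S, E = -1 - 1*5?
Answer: 34902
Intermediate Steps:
E = -6 (E = -1 - 5 = -6)
n(U, S) = 0
c = -40290 (c = 170*(-237) = -40290)
b = -34902 (b = 3*((-16843 + 10409) - 5200) = 3*(-6434 - 5200) = 3*(-11634) = -34902)
c*n(-2, E) - b = -40290*0 - 1*(-34902) = 0 + 34902 = 34902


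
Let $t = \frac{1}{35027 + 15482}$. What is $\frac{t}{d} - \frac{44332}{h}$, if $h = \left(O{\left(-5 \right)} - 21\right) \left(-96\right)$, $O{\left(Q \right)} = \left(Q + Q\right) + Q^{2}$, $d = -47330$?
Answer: $- \frac{13247459860327}{172122549840} \approx -76.965$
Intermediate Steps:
$O{\left(Q \right)} = Q^{2} + 2 Q$ ($O{\left(Q \right)} = 2 Q + Q^{2} = Q^{2} + 2 Q$)
$h = 576$ ($h = \left(- 5 \left(2 - 5\right) - 21\right) \left(-96\right) = \left(\left(-5\right) \left(-3\right) - 21\right) \left(-96\right) = \left(15 - 21\right) \left(-96\right) = \left(-6\right) \left(-96\right) = 576$)
$t = \frac{1}{50509} \approx 1.9798 \cdot 10^{-5}$
$\frac{t}{d} - \frac{44332}{h} = \frac{1}{50509 \left(-47330\right)} - \frac{44332}{576} = \frac{1}{50509} \left(- \frac{1}{47330}\right) - \frac{11083}{144} = - \frac{1}{2390590970} - \frac{11083}{144} = - \frac{13247459860327}{172122549840}$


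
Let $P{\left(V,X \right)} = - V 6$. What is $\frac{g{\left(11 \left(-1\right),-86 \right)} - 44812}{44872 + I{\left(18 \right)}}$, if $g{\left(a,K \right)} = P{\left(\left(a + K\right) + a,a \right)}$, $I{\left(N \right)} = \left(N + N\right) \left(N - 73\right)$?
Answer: $- \frac{11041}{10723} \approx -1.0297$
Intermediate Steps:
$I{\left(N \right)} = 2 N \left(-73 + N\right)$
$P{\left(V,X \right)} = - 6 V$
$g{\left(a,K \right)} = - 12 a - 6 K$ ($g{\left(a,K \right)} = - 6 \left(\left(a + K\right) + a\right) = - 6 \left(\left(K + a\right) + a\right) = - 6 \left(K + 2 a\right) = - 12 a - 6 K$)
$\frac{g{\left(11 \left(-1\right),-86 \right)} - 44812}{44872 + I{\left(18 \right)}} = \frac{\left(- 12 \cdot 11 \left(-1\right) - -516\right) - 44812}{44872 + 2 \cdot 18 \left(-73 + 18\right)} = \frac{\left(\left(-12\right) \left(-11\right) + 516\right) - 44812}{44872 + 2 \cdot 18 \left(-55\right)} = \frac{\left(132 + 516\right) - 44812}{44872 - 1980} = \frac{648 - 44812}{42892} = \left(-44164\right) \frac{1}{42892} = - \frac{11041}{10723}$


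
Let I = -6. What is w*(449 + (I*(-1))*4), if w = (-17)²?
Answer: 136697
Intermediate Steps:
w = 289
w*(449 + (I*(-1))*4) = 289*(449 - 6*(-1)*4) = 289*(449 + 6*4) = 289*(449 + 24) = 289*473 = 136697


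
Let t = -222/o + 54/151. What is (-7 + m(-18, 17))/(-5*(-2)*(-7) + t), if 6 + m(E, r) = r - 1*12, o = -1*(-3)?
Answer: 604/10845 ≈ 0.055694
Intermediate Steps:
o = 3
m(E, r) = -18 + r (m(E, r) = -6 + (r - 1*12) = -6 + (r - 12) = -6 + (-12 + r) = -18 + r)
t = -11120/151 (t = -222/3 + 54/151 = -222*1/3 + 54*(1/151) = -74 + 54/151 = -11120/151 ≈ -73.642)
(-7 + m(-18, 17))/(-5*(-2)*(-7) + t) = (-7 + (-18 + 17))/(-5*(-2)*(-7) - 11120/151) = (-7 - 1)/(10*(-7) - 11120/151) = -8/(-70 - 11120/151) = -8/(-21690/151) = -8*(-151/21690) = 604/10845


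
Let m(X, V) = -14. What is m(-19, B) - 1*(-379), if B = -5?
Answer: 365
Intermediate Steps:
m(-19, B) - 1*(-379) = -14 - 1*(-379) = -14 + 379 = 365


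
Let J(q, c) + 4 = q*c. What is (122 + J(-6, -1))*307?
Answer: 38068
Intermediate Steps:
J(q, c) = -4 + c*q (J(q, c) = -4 + q*c = -4 + c*q)
(122 + J(-6, -1))*307 = (122 + (-4 - 1*(-6)))*307 = (122 + (-4 + 6))*307 = (122 + 2)*307 = 124*307 = 38068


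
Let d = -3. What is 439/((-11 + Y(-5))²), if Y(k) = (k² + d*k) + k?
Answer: 439/576 ≈ 0.76215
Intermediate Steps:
Y(k) = k² - 2*k (Y(k) = (k² - 3*k) + k = k² - 2*k)
439/((-11 + Y(-5))²) = 439/((-11 - 5*(-2 - 5))²) = 439/((-11 - 5*(-7))²) = 439/((-11 + 35)²) = 439/(24²) = 439/576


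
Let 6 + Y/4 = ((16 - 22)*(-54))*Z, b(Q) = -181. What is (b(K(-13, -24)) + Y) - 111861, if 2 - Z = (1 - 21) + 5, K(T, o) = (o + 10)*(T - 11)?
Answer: -90034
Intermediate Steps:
K(T, o) = (-11 + T)*(10 + o) (K(T, o) = (10 + o)*(-11 + T) = (-11 + T)*(10 + o))
Z = 17 (Z = 2 - ((1 - 21) + 5) = 2 - (-20 + 5) = 2 - 1*(-15) = 2 + 15 = 17)
Y = 22008 (Y = -24 + 4*(((16 - 22)*(-54))*17) = -24 + 4*(-6*(-54)*17) = -24 + 4*(324*17) = -24 + 4*5508 = -24 + 22032 = 22008)
(b(K(-13, -24)) + Y) - 111861 = (-181 + 22008) - 111861 = 21827 - 111861 = -90034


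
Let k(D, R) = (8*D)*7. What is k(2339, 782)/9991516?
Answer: 32746/2497879 ≈ 0.013110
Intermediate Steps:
k(D, R) = 56*D
k(2339, 782)/9991516 = (56*2339)/9991516 = 130984*(1/9991516) = 32746/2497879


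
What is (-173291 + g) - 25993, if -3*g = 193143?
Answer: -263665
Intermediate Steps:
g = -64381 (g = -⅓*193143 = -64381)
(-173291 + g) - 25993 = (-173291 - 64381) - 25993 = -237672 - 25993 = -263665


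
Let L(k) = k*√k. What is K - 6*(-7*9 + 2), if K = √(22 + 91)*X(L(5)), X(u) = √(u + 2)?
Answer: 366 + √(226 + 565*√5) ≈ 404.59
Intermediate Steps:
L(k) = k^(3/2)
X(u) = √(2 + u)
K = √113*√(2 + 5*√5) (K = √(22 + 91)*√(2 + 5^(3/2)) = √113*√(2 + 5*√5) ≈ 38.592)
K - 6*(-7*9 + 2) = √(226 + 565*√5) - 6*(-7*9 + 2) = √(226 + 565*√5) - 6*(-63 + 2) = √(226 + 565*√5) - 6*(-61) = √(226 + 565*√5) - 1*(-366) = √(226 + 565*√5) + 366 = 366 + √(226 + 565*√5)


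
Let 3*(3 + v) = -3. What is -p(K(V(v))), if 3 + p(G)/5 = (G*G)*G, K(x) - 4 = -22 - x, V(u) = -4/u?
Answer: 34310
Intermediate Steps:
v = -4 (v = -3 + (⅓)*(-3) = -3 - 1 = -4)
K(x) = -18 - x (K(x) = 4 + (-22 - x) = -18 - x)
p(G) = -15 + 5*G³ (p(G) = -15 + 5*((G*G)*G) = -15 + 5*(G²*G) = -15 + 5*G³)
-p(K(V(v))) = -(-15 + 5*(-18 - (-4)/(-4))³) = -(-15 + 5*(-18 - (-4)*(-1)/4)³) = -(-15 + 5*(-18 - 1*1)³) = -(-15 + 5*(-18 - 1)³) = -(-15 + 5*(-19)³) = -(-15 + 5*(-6859)) = -(-15 - 34295) = -1*(-34310) = 34310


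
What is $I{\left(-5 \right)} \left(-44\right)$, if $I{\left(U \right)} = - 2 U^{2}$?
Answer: $2200$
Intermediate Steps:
$I{\left(-5 \right)} \left(-44\right) = - 2 \left(-5\right)^{2} \left(-44\right) = \left(-2\right) 25 \left(-44\right) = \left(-50\right) \left(-44\right) = 2200$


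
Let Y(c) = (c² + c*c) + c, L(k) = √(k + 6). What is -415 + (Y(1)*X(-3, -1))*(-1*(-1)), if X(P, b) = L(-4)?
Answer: -415 + 3*√2 ≈ -410.76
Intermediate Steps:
L(k) = √(6 + k)
X(P, b) = √2 (X(P, b) = √(6 - 4) = √2)
Y(c) = c + 2*c² (Y(c) = (c² + c²) + c = 2*c² + c = c + 2*c²)
-415 + (Y(1)*X(-3, -1))*(-1*(-1)) = -415 + ((1*(1 + 2*1))*√2)*(-1*(-1)) = -415 + ((1*(1 + 2))*√2)*1 = -415 + ((1*3)*√2)*1 = -415 + (3*√2)*1 = -415 + 3*√2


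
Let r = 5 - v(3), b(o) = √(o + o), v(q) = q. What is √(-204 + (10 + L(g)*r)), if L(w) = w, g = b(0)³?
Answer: I*√194 ≈ 13.928*I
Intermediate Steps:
b(o) = √2*√o (b(o) = √(2*o) = √2*√o)
g = 0 (g = (√2*√0)³ = (√2*0)³ = 0³ = 0)
r = 2 (r = 5 - 1*3 = 5 - 3 = 2)
√(-204 + (10 + L(g)*r)) = √(-204 + (10 + 0*2)) = √(-204 + (10 + 0)) = √(-204 + 10) = √(-194) = I*√194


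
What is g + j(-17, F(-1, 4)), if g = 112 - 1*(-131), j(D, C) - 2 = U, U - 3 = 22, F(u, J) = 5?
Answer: 270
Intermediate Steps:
U = 25 (U = 3 + 22 = 25)
j(D, C) = 27 (j(D, C) = 2 + 25 = 27)
g = 243 (g = 112 + 131 = 243)
g + j(-17, F(-1, 4)) = 243 + 27 = 270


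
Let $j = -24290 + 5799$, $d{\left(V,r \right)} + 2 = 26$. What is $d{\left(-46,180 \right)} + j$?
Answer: $-18467$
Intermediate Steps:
$d{\left(V,r \right)} = 24$ ($d{\left(V,r \right)} = -2 + 26 = 24$)
$j = -18491$
$d{\left(-46,180 \right)} + j = 24 - 18491 = -18467$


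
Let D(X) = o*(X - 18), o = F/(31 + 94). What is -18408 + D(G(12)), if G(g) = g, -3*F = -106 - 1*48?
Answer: -2301308/125 ≈ -18410.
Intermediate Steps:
F = 154/3 (F = -(-106 - 1*48)/3 = -(-106 - 48)/3 = -1/3*(-154) = 154/3 ≈ 51.333)
o = 154/375 (o = 154/(3*(31 + 94)) = (154/3)/125 = (154/3)*(1/125) = 154/375 ≈ 0.41067)
D(X) = -924/125 + 154*X/375 (D(X) = 154*(X - 18)/375 = 154*(-18 + X)/375 = -924/125 + 154*X/375)
-18408 + D(G(12)) = -18408 + (-924/125 + (154/375)*12) = -18408 + (-924/125 + 616/125) = -18408 - 308/125 = -2301308/125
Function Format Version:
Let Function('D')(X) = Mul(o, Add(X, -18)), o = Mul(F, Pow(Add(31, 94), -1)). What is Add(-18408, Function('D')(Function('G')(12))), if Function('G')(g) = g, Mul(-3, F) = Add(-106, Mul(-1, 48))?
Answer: Rational(-2301308, 125) ≈ -18410.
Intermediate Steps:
F = Rational(154, 3) (F = Mul(Rational(-1, 3), Add(-106, Mul(-1, 48))) = Mul(Rational(-1, 3), Add(-106, -48)) = Mul(Rational(-1, 3), -154) = Rational(154, 3) ≈ 51.333)
o = Rational(154, 375) (o = Mul(Rational(154, 3), Pow(Add(31, 94), -1)) = Mul(Rational(154, 3), Pow(125, -1)) = Mul(Rational(154, 3), Rational(1, 125)) = Rational(154, 375) ≈ 0.41067)
Function('D')(X) = Add(Rational(-924, 125), Mul(Rational(154, 375), X)) (Function('D')(X) = Mul(Rational(154, 375), Add(X, -18)) = Mul(Rational(154, 375), Add(-18, X)) = Add(Rational(-924, 125), Mul(Rational(154, 375), X)))
Add(-18408, Function('D')(Function('G')(12))) = Add(-18408, Add(Rational(-924, 125), Mul(Rational(154, 375), 12))) = Add(-18408, Add(Rational(-924, 125), Rational(616, 125))) = Add(-18408, Rational(-308, 125)) = Rational(-2301308, 125)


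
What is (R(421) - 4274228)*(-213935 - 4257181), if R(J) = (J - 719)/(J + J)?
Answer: 8045550298742892/421 ≈ 1.9111e+13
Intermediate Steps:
R(J) = (-719 + J)/(2*J) (R(J) = (-719 + J)/((2*J)) = (-719 + J)*(1/(2*J)) = (-719 + J)/(2*J))
(R(421) - 4274228)*(-213935 - 4257181) = ((½)*(-719 + 421)/421 - 4274228)*(-213935 - 4257181) = ((½)*(1/421)*(-298) - 4274228)*(-4471116) = (-149/421 - 4274228)*(-4471116) = -1799450137/421*(-4471116) = 8045550298742892/421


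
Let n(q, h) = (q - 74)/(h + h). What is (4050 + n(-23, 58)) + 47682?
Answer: 6000815/116 ≈ 51731.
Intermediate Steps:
n(q, h) = (-74 + q)/(2*h) (n(q, h) = (-74 + q)/((2*h)) = (-74 + q)*(1/(2*h)) = (-74 + q)/(2*h))
(4050 + n(-23, 58)) + 47682 = (4050 + (1/2)*(-74 - 23)/58) + 47682 = (4050 + (1/2)*(1/58)*(-97)) + 47682 = (4050 - 97/116) + 47682 = 469703/116 + 47682 = 6000815/116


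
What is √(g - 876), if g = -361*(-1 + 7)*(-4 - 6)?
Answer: 4*√1299 ≈ 144.17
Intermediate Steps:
g = 21660 (g = -2166*(-10) = -361*(-60) = 21660)
√(g - 876) = √(21660 - 876) = √20784 = 4*√1299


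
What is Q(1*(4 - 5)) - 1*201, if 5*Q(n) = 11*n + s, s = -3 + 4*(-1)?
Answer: -1023/5 ≈ -204.60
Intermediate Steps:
s = -7 (s = -3 - 4 = -7)
Q(n) = -7/5 + 11*n/5 (Q(n) = (11*n - 7)/5 = (-7 + 11*n)/5 = -7/5 + 11*n/5)
Q(1*(4 - 5)) - 1*201 = (-7/5 + 11*(1*(4 - 5))/5) - 1*201 = (-7/5 + 11*(1*(-1))/5) - 201 = (-7/5 + (11/5)*(-1)) - 201 = (-7/5 - 11/5) - 201 = -18/5 - 201 = -1023/5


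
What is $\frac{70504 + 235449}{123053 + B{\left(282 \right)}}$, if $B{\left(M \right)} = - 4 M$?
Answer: $\frac{305953}{121925} \approx 2.5094$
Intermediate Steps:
$\frac{70504 + 235449}{123053 + B{\left(282 \right)}} = \frac{70504 + 235449}{123053 - 1128} = \frac{305953}{123053 - 1128} = \frac{305953}{121925}$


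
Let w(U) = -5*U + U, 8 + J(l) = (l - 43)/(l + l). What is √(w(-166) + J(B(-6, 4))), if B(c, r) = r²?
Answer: √41930/8 ≈ 25.596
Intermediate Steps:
J(l) = -8 + (-43 + l)/(2*l) (J(l) = -8 + (l - 43)/(l + l) = -8 + (-43 + l)/((2*l)) = -8 + (-43 + l)*(1/(2*l)) = -8 + (-43 + l)/(2*l))
w(U) = -4*U
√(w(-166) + J(B(-6, 4))) = √(-4*(-166) + (-43 - 15*4²)/(2*(4²))) = √(664 + (½)*(-43 - 15*16)/16) = √(664 + (½)*(1/16)*(-43 - 240)) = √(664 + (½)*(1/16)*(-283)) = √(664 - 283/32) = √(20965/32) = √41930/8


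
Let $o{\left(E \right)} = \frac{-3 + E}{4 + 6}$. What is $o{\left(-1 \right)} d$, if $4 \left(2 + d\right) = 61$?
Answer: $- \frac{53}{10} \approx -5.3$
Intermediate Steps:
$d = \frac{53}{4}$ ($d = -2 + \frac{1}{4} \cdot 61 = -2 + \frac{61}{4} = \frac{53}{4} \approx 13.25$)
$o{\left(E \right)} = - \frac{3}{10} + \frac{E}{10}$ ($o{\left(E \right)} = \frac{-3 + E}{10} = \left(-3 + E\right) \frac{1}{10} = - \frac{3}{10} + \frac{E}{10}$)
$o{\left(-1 \right)} d = \left(- \frac{3}{10} + \frac{1}{10} \left(-1\right)\right) \frac{53}{4} = \left(- \frac{3}{10} - \frac{1}{10}\right) \frac{53}{4} = \left(- \frac{2}{5}\right) \frac{53}{4} = - \frac{53}{10}$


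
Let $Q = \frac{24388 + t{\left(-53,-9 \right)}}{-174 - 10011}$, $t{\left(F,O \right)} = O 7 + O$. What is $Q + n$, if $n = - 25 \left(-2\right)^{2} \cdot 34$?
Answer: $- \frac{34653316}{10185} \approx -3402.4$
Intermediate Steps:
$t{\left(F,O \right)} = 8 O$ ($t{\left(F,O \right)} = 7 O + O = 8 O$)
$n = -3400$ ($n = \left(-25\right) 4 \cdot 34 = \left(-100\right) 34 = -3400$)
$Q = - \frac{24316}{10185}$ ($Q = \frac{24388 + 8 \left(-9\right)}{-174 - 10011} = \frac{24388 - 72}{-10185} = 24316 \left(- \frac{1}{10185}\right) = - \frac{24316}{10185} \approx -2.3874$)
$Q + n = - \frac{24316}{10185} - 3400 = - \frac{34653316}{10185}$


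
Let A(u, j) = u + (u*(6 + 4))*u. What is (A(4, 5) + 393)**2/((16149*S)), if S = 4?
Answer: 310249/64596 ≈ 4.8029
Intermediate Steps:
A(u, j) = u + 10*u**2 (A(u, j) = u + (u*10)*u = u + (10*u)*u = u + 10*u**2)
(A(4, 5) + 393)**2/((16149*S)) = (4*(1 + 10*4) + 393)**2/((16149*4)) = (4*(1 + 40) + 393)**2/64596 = (4*41 + 393)**2*(1/64596) = (164 + 393)**2*(1/64596) = 557**2*(1/64596) = 310249*(1/64596) = 310249/64596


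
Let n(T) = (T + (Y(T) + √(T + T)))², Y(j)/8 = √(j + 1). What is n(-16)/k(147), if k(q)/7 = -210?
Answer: -8*(-4 + I*√2 + 2*I*√15)²/735 ≈ 0.73914 + 0.79762*I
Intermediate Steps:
k(q) = -1470 (k(q) = 7*(-210) = -1470)
Y(j) = 8*√(1 + j) (Y(j) = 8*√(j + 1) = 8*√(1 + j))
n(T) = (T + 8*√(1 + T) + √2*√T)² (n(T) = (T + (8*√(1 + T) + √(T + T)))² = (T + (8*√(1 + T) + √(2*T)))² = (T + (8*√(1 + T) + √2*√T))² = (T + 8*√(1 + T) + √2*√T)²)
n(-16)/k(147) = (-16 + 8*√(1 - 16) + √2*√(-16))²/(-1470) = (-16 + 8*√(-15) + √2*(4*I))²*(-1/1470) = (-16 + 8*(I*√15) + 4*I*√2)²*(-1/1470) = (-16 + 8*I*√15 + 4*I*√2)²*(-1/1470) = (-16 + 4*I*√2 + 8*I*√15)²*(-1/1470) = -(-16 + 4*I*√2 + 8*I*√15)²/1470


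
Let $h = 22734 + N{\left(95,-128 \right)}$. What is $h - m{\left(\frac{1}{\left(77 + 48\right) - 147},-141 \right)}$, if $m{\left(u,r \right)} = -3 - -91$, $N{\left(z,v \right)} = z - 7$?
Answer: $22734$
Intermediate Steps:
$N{\left(z,v \right)} = -7 + z$
$h = 22822$ ($h = 22734 + \left(-7 + 95\right) = 22734 + 88 = 22822$)
$m{\left(u,r \right)} = 88$ ($m{\left(u,r \right)} = -3 + 91 = 88$)
$h - m{\left(\frac{1}{\left(77 + 48\right) - 147},-141 \right)} = 22822 - 88 = 22734$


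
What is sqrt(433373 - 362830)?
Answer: 11*sqrt(583) ≈ 265.60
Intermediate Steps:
sqrt(433373 - 362830) = sqrt(70543) = 11*sqrt(583)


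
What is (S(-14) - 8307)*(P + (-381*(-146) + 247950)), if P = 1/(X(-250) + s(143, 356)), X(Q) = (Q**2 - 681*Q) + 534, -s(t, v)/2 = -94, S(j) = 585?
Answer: -91218050188551/38912 ≈ -2.3442e+9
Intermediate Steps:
s(t, v) = 188 (s(t, v) = -2*(-94) = 188)
X(Q) = 534 + Q**2 - 681*Q
P = 1/233472 (P = 1/((534 + (-250)**2 - 681*(-250)) + 188) = 1/((534 + 62500 + 170250) + 188) = 1/(233284 + 188) = 1/233472 ≈ 4.2832e-6)
(S(-14) - 8307)*(P + (-381*(-146) + 247950)) = (585 - 8307)*(1/233472 + (-381*(-146) + 247950)) = -7722*(1/233472 + (55626 + 247950)) = -7722*(1/233472 + 303576) = -7722*70876495873/233472 = -91218050188551/38912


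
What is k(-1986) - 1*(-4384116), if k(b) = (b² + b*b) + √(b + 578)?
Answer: 12272508 + 8*I*√22 ≈ 1.2273e+7 + 37.523*I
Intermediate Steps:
k(b) = √(578 + b) + 2*b² (k(b) = (b² + b²) + √(578 + b) = 2*b² + √(578 + b) = √(578 + b) + 2*b²)
k(-1986) - 1*(-4384116) = (√(578 - 1986) + 2*(-1986)²) - 1*(-4384116) = (√(-1408) + 2*3944196) + 4384116 = (8*I*√22 + 7888392) + 4384116 = (7888392 + 8*I*√22) + 4384116 = 12272508 + 8*I*√22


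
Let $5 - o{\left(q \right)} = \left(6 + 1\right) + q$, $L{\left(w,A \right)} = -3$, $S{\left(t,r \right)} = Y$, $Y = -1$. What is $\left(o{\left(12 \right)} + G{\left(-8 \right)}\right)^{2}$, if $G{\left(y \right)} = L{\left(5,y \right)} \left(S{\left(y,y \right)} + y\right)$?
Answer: $169$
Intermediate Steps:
$S{\left(t,r \right)} = -1$
$G{\left(y \right)} = 3 - 3 y$ ($G{\left(y \right)} = - 3 \left(-1 + y\right) = 3 - 3 y$)
$o{\left(q \right)} = -2 - q$ ($o{\left(q \right)} = 5 - \left(\left(6 + 1\right) + q\right) = 5 - \left(7 + q\right) = -2 - q$)
$\left(o{\left(12 \right)} + G{\left(-8 \right)}\right)^{2} = \left(\left(-2 - 12\right) + \left(3 - -24\right)\right)^{2} = \left(\left(-2 - 12\right) + \left(3 + 24\right)\right)^{2} = \left(-14 + 27\right)^{2} = 13^{2} = 169$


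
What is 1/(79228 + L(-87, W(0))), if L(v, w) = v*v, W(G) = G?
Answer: 1/86797 ≈ 1.1521e-5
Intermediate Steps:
L(v, w) = v²
1/(79228 + L(-87, W(0))) = 1/(79228 + (-87)²) = 1/(79228 + 7569) = 1/86797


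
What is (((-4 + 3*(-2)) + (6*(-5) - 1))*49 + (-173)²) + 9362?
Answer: 37282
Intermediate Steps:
(((-4 + 3*(-2)) + (6*(-5) - 1))*49 + (-173)²) + 9362 = (((-4 - 6) + (-30 - 1))*49 + 29929) + 9362 = ((-10 - 31)*49 + 29929) + 9362 = (-41*49 + 29929) + 9362 = (-2009 + 29929) + 9362 = 27920 + 9362 = 37282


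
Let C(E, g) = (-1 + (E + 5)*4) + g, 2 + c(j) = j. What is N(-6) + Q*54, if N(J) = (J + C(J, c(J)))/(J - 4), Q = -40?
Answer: -21581/10 ≈ -2158.1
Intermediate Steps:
c(j) = -2 + j
C(E, g) = 19 + g + 4*E (C(E, g) = (-1 + (5 + E)*4) + g = (-1 + (20 + 4*E)) + g = (19 + 4*E) + g = 19 + g + 4*E)
N(J) = (17 + 6*J)/(-4 + J) (N(J) = (J + (19 + (-2 + J) + 4*J))/(J - 4) = (J + (17 + 5*J))/(-4 + J) = (17 + 6*J)/(-4 + J))
N(-6) + Q*54 = (17 + 6*(-6))/(-4 - 6) - 40*54 = (17 - 36)/(-10) - 2160 = -⅒*(-19) - 2160 = 19/10 - 2160 = -21581/10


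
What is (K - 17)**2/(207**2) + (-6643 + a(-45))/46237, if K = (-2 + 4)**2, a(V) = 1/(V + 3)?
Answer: -3875660239/27736928982 ≈ -0.13973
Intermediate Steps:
a(V) = 1/(3 + V)
K = 4 (K = 2**2 = 4)
(K - 17)**2/(207**2) + (-6643 + a(-45))/46237 = (4 - 17)**2/(207**2) + (-6643 + 1/(3 - 45))/46237 = (-13)**2/42849 + (-6643 + 1/(-42))*(1/46237) = 169*(1/42849) + (-6643 - 1/42)*(1/46237) = 169/42849 - 279007/42*1/46237 = 169/42849 - 279007/1941954 = -3875660239/27736928982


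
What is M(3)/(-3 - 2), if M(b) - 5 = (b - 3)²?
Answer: -1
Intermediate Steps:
M(b) = 5 + (-3 + b)² (M(b) = 5 + (b - 3)² = 5 + (-3 + b)²)
M(3)/(-3 - 2) = (5 + (-3 + 3)²)/(-3 - 2) = (5 + 0²)/(-5) = -(5 + 0)/5 = -⅕*5 = -1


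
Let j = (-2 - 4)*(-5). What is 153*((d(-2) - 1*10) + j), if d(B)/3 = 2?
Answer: 3978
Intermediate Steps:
d(B) = 6 (d(B) = 3*2 = 6)
j = 30 (j = -6*(-5) = 30)
153*((d(-2) - 1*10) + j) = 153*((6 - 1*10) + 30) = 153*((6 - 10) + 30) = 153*(-4 + 30) = 153*26 = 3978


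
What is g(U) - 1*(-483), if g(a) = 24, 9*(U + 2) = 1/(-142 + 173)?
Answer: 507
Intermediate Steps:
U = -557/279 (U = -2 + 1/(9*(-142 + 173)) = -2 + (⅑)/31 = -2 + (⅑)*(1/31) = -2 + 1/279 = -557/279 ≈ -1.9964)
g(U) - 1*(-483) = 24 - 1*(-483) = 24 + 483 = 507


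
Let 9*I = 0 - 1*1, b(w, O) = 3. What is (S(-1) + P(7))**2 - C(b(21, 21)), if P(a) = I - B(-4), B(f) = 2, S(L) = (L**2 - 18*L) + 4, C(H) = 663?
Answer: -18359/81 ≈ -226.65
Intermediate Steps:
I = -1/9 (I = (0 - 1*1)/9 = (0 - 1)/9 = (1/9)*(-1) = -1/9 ≈ -0.11111)
S(L) = 4 + L**2 - 18*L
P(a) = -19/9 (P(a) = -1/9 - 1*2 = -1/9 - 2 = -19/9)
(S(-1) + P(7))**2 - C(b(21, 21)) = ((4 + (-1)**2 - 18*(-1)) - 19/9)**2 - 1*663 = ((4 + 1 + 18) - 19/9)**2 - 663 = (23 - 19/9)**2 - 663 = (188/9)**2 - 663 = 35344/81 - 663 = -18359/81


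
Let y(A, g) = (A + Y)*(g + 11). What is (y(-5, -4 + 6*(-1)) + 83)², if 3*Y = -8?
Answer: 51076/9 ≈ 5675.1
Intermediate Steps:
Y = -8/3 (Y = (⅓)*(-8) = -8/3 ≈ -2.6667)
y(A, g) = (11 + g)*(-8/3 + A) (y(A, g) = (A - 8/3)*(g + 11) = (-8/3 + A)*(11 + g) = (11 + g)*(-8/3 + A))
(y(-5, -4 + 6*(-1)) + 83)² = ((-88/3 + 11*(-5) - 8*(-4 + 6*(-1))/3 - 5*(-4 + 6*(-1))) + 83)² = ((-88/3 - 55 - 8*(-4 - 6)/3 - 5*(-4 - 6)) + 83)² = ((-88/3 - 55 - 8/3*(-10) - 5*(-10)) + 83)² = ((-88/3 - 55 + 80/3 + 50) + 83)² = (-23/3 + 83)² = (226/3)² = 51076/9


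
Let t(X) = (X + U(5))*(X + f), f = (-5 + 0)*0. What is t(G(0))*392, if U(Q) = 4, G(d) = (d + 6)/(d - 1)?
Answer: 4704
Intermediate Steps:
G(d) = (6 + d)/(-1 + d)
f = 0 (f = -5*0 = 0)
t(X) = X*(4 + X) (t(X) = (X + 4)*(X + 0) = (4 + X)*X = X*(4 + X))
t(G(0))*392 = (((6 + 0)/(-1 + 0))*(4 + (6 + 0)/(-1 + 0)))*392 = ((6/(-1))*(4 + 6/(-1)))*392 = ((-1*6)*(4 - 1*6))*392 = -6*(4 - 6)*392 = -6*(-2)*392 = 12*392 = 4704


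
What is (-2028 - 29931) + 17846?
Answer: -14113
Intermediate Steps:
(-2028 - 29931) + 17846 = -31959 + 17846 = -14113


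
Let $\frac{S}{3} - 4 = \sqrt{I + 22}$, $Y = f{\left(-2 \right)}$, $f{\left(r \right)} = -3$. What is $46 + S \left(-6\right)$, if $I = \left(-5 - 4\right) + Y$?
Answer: $-26 - 18 \sqrt{10} \approx -82.921$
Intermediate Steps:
$Y = -3$
$I = -12$ ($I = \left(-5 - 4\right) - 3 = -9 - 3 = -12$)
$S = 12 + 3 \sqrt{10}$ ($S = 12 + 3 \sqrt{-12 + 22} = 12 + 3 \sqrt{10} \approx 21.487$)
$46 + S \left(-6\right) = 46 + \left(12 + 3 \sqrt{10}\right) \left(-6\right) = 46 - \left(72 + 18 \sqrt{10}\right) = -26 - 18 \sqrt{10}$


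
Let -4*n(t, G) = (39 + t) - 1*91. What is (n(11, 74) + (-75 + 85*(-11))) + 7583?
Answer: 26333/4 ≈ 6583.3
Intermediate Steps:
n(t, G) = 13 - t/4 (n(t, G) = -((39 + t) - 1*91)/4 = -((39 + t) - 91)/4 = -(-52 + t)/4 = 13 - t/4)
(n(11, 74) + (-75 + 85*(-11))) + 7583 = ((13 - 1/4*11) + (-75 + 85*(-11))) + 7583 = ((13 - 11/4) + (-75 - 935)) + 7583 = (41/4 - 1010) + 7583 = -3999/4 + 7583 = 26333/4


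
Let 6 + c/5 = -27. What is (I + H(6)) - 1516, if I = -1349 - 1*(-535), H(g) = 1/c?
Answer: -384451/165 ≈ -2330.0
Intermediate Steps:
c = -165 (c = -30 + 5*(-27) = -30 - 135 = -165)
H(g) = -1/165 (H(g) = 1/(-165) = -1/165)
I = -814 (I = -1349 + 535 = -814)
(I + H(6)) - 1516 = (-814 - 1/165) - 1516 = -134311/165 - 1516 = -384451/165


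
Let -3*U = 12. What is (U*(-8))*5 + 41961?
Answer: 42121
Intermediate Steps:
U = -4 (U = -1/3*12 = -4)
(U*(-8))*5 + 41961 = -4*(-8)*5 + 41961 = 32*5 + 41961 = 160 + 41961 = 42121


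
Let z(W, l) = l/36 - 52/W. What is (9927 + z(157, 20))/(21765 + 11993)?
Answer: 7013584/23850027 ≈ 0.29407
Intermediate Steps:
z(W, l) = -52/W + l/36 (z(W, l) = l*(1/36) - 52/W = l/36 - 52/W = -52/W + l/36)
(9927 + z(157, 20))/(21765 + 11993) = (9927 + (-52/157 + (1/36)*20))/(21765 + 11993) = (9927 + (-52*1/157 + 5/9))/33758 = (9927 + (-52/157 + 5/9))*(1/33758) = (9927 + 317/1413)*(1/33758) = (14027168/1413)*(1/33758) = 7013584/23850027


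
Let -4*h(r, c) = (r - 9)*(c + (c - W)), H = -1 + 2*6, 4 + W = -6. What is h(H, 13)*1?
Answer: -18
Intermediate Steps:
W = -10 (W = -4 - 6 = -10)
H = 11 (H = -1 + 12 = 11)
h(r, c) = -(-9 + r)*(10 + 2*c)/4 (h(r, c) = -(r - 9)*(c + (c - 1*(-10)))/4 = -(-9 + r)*(c + (c + 10))/4 = -(-9 + r)*(c + (10 + c))/4 = -(-9 + r)*(10 + 2*c)/4)
h(H, 13)*1 = (45/2 - 5/2*11 + (9/2)*13 - ½*13*11)*1 = (45/2 - 55/2 + 117/2 - 143/2)*1 = -18*1 = -18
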